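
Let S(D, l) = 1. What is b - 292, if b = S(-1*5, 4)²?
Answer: -291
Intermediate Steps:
b = 1 (b = 1² = 1)
b - 292 = 1 - 292 = -291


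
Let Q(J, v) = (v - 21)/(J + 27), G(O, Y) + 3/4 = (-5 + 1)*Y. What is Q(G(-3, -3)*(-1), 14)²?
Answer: 16/81 ≈ 0.19753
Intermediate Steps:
G(O, Y) = -¾ - 4*Y (G(O, Y) = -¾ + (-5 + 1)*Y = -¾ - 4*Y)
Q(J, v) = (-21 + v)/(27 + J)
Q(G(-3, -3)*(-1), 14)² = ((-21 + 14)/(27 + (-¾ - 4*(-3))*(-1)))² = (-7/(27 + (-¾ + 12)*(-1)))² = (-7/(27 + (45/4)*(-1)))² = (-7/(27 - 45/4))² = (-7/(63/4))² = ((4/63)*(-7))² = (-4/9)² = 16/81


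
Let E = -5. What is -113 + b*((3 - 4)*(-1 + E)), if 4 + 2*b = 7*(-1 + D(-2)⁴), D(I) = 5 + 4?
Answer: 137635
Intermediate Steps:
D(I) = 9
b = 22958 (b = -2 + (7*(-1 + 9⁴))/2 = -2 + (7*(-1 + 6561))/2 = -2 + (7*6560)/2 = -2 + (½)*45920 = -2 + 22960 = 22958)
-113 + b*((3 - 4)*(-1 + E)) = -113 + 22958*((3 - 4)*(-1 - 5)) = -113 + 22958*(-1*(-6)) = -113 + 22958*6 = -113 + 137748 = 137635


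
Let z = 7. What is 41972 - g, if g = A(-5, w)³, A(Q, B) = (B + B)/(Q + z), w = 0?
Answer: 41972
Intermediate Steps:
A(Q, B) = 2*B/(7 + Q) (A(Q, B) = (B + B)/(Q + 7) = (2*B)/(7 + Q) = 2*B/(7 + Q))
g = 0 (g = (2*0/(7 - 5))³ = (2*0/2)³ = (2*0*(½))³ = 0³ = 0)
41972 - g = 41972 - 1*0 = 41972 + 0 = 41972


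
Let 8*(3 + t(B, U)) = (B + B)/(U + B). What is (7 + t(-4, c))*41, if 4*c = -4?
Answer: 861/5 ≈ 172.20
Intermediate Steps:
c = -1 (c = (¼)*(-4) = -1)
t(B, U) = -3 + B/(4*(B + U)) (t(B, U) = -3 + ((B + B)/(U + B))/8 = -3 + ((2*B)/(B + U))/8 = -3 + (2*B/(B + U))/8 = -3 + B/(4*(B + U)))
(7 + t(-4, c))*41 = (7 + (-3*(-1) - 11/4*(-4))/(-4 - 1))*41 = (7 + (3 + 11)/(-5))*41 = (7 - ⅕*14)*41 = (7 - 14/5)*41 = (21/5)*41 = 861/5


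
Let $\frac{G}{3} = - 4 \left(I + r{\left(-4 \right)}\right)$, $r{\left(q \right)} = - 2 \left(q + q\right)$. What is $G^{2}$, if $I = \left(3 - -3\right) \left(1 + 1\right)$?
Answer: $112896$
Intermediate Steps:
$r{\left(q \right)} = - 4 q$ ($r{\left(q \right)} = - 2 \cdot 2 q = - 4 q$)
$I = 12$ ($I = \left(3 + 3\right) 2 = 6 \cdot 2 = 12$)
$G = -336$ ($G = 3 \left(- 4 \left(12 - -16\right)\right) = 3 \left(- 4 \left(12 + 16\right)\right) = 3 \left(\left(-4\right) 28\right) = 3 \left(-112\right) = -336$)
$G^{2} = \left(-336\right)^{2} = 112896$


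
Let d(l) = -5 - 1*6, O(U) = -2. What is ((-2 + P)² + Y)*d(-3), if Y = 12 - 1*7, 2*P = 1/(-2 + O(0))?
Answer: -6699/64 ≈ -104.67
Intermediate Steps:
d(l) = -11 (d(l) = -5 - 6 = -11)
P = -⅛ (P = 1/(2*(-2 - 2)) = (½)/(-4) = (½)*(-¼) = -⅛ ≈ -0.12500)
Y = 5 (Y = 12 - 7 = 5)
((-2 + P)² + Y)*d(-3) = ((-2 - ⅛)² + 5)*(-11) = ((-17/8)² + 5)*(-11) = (289/64 + 5)*(-11) = (609/64)*(-11) = -6699/64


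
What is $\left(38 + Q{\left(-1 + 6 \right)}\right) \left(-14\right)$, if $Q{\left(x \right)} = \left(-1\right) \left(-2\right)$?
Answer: $-560$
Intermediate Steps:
$Q{\left(x \right)} = 2$
$\left(38 + Q{\left(-1 + 6 \right)}\right) \left(-14\right) = \left(38 + 2\right) \left(-14\right) = 40 \left(-14\right) = -560$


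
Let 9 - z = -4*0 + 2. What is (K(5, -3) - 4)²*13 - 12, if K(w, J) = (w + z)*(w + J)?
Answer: 5188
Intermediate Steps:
z = 7 (z = 9 - (-4*0 + 2) = 9 - (0 + 2) = 9 - 1*2 = 9 - 2 = 7)
K(w, J) = (7 + w)*(J + w) (K(w, J) = (w + 7)*(w + J) = (7 + w)*(J + w))
(K(5, -3) - 4)²*13 - 12 = ((5² + 7*(-3) + 7*5 - 3*5) - 4)²*13 - 12 = ((25 - 21 + 35 - 15) - 4)²*13 - 12 = (24 - 4)²*13 - 12 = 20²*13 - 12 = 400*13 - 12 = 5200 - 12 = 5188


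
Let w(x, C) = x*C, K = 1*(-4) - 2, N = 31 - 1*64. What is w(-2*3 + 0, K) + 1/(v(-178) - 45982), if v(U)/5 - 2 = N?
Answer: 1660931/46137 ≈ 36.000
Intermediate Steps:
N = -33 (N = 31 - 64 = -33)
v(U) = -155 (v(U) = 10 + 5*(-33) = 10 - 165 = -155)
K = -6 (K = -4 - 2 = -6)
w(x, C) = C*x
w(-2*3 + 0, K) + 1/(v(-178) - 45982) = -6*(-2*3 + 0) + 1/(-155 - 45982) = -6*(-6 + 0) + 1/(-46137) = -6*(-6) - 1/46137 = 36 - 1/46137 = 1660931/46137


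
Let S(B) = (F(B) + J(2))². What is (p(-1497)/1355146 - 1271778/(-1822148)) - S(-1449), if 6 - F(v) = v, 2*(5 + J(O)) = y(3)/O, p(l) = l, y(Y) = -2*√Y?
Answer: -2595827063625568087/1234638286804 + 1450*√3 ≈ -2.1000e+6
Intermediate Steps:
J(O) = -5 - √3/O (J(O) = -5 + ((-2*√3)/O)/2 = -5 + (-2*√3/O)/2 = -5 - √3/O)
F(v) = 6 - v
S(B) = (1 - B - √3/2)² (S(B) = ((6 - B) + (-5 - 1*√3/2))² = ((6 - B) + (-5 - 1*√3*½))² = ((6 - B) + (-5 - √3/2))² = (1 - B - √3/2)²)
(p(-1497)/1355146 - 1271778/(-1822148)) - S(-1449) = (-1497/1355146 - 1271778/(-1822148)) - (2 - √3 - 2*(-1449))²/4 = (-1497*1/1355146 - 1271778*(-1/1822148)) - (2 - √3 + 2898)²/4 = (-1497/1355146 + 635889/911074) - (2900 - √3)²/4 = 215089639254/308659571701 - (2900 - √3)²/4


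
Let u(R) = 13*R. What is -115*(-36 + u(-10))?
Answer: 19090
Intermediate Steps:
-115*(-36 + u(-10)) = -115*(-36 + 13*(-10)) = -115*(-36 - 130) = -115*(-166) = 19090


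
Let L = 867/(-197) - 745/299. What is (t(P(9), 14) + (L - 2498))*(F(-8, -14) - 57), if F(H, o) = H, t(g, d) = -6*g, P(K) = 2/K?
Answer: 2214363440/13593 ≈ 1.6290e+5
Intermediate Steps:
L = -405998/58903 (L = 867*(-1/197) - 745*1/299 = -867/197 - 745/299 = -405998/58903 ≈ -6.8927)
(t(P(9), 14) + (L - 2498))*(F(-8, -14) - 57) = (-12/9 + (-405998/58903 - 2498))*(-8 - 57) = (-12/9 - 147545692/58903)*(-65) = (-6*2/9 - 147545692/58903)*(-65) = (-4/3 - 147545692/58903)*(-65) = -442872688/176709*(-65) = 2214363440/13593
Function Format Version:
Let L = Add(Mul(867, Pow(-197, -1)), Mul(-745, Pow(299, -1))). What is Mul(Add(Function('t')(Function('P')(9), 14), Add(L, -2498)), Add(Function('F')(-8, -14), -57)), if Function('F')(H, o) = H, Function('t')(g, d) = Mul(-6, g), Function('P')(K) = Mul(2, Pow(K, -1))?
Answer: Rational(2214363440, 13593) ≈ 1.6290e+5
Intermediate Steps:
L = Rational(-405998, 58903) (L = Add(Mul(867, Rational(-1, 197)), Mul(-745, Rational(1, 299))) = Add(Rational(-867, 197), Rational(-745, 299)) = Rational(-405998, 58903) ≈ -6.8927)
Mul(Add(Function('t')(Function('P')(9), 14), Add(L, -2498)), Add(Function('F')(-8, -14), -57)) = Mul(Add(Mul(-6, Mul(2, Pow(9, -1))), Add(Rational(-405998, 58903), -2498)), Add(-8, -57)) = Mul(Add(Mul(-6, Mul(2, Rational(1, 9))), Rational(-147545692, 58903)), -65) = Mul(Add(Mul(-6, Rational(2, 9)), Rational(-147545692, 58903)), -65) = Mul(Add(Rational(-4, 3), Rational(-147545692, 58903)), -65) = Mul(Rational(-442872688, 176709), -65) = Rational(2214363440, 13593)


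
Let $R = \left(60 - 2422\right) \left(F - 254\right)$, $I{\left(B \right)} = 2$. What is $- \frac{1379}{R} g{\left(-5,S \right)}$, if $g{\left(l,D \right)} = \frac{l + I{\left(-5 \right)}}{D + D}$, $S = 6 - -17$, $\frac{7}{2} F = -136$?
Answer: $\frac{28959}{222736600} \approx 0.00013001$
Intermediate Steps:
$F = - \frac{272}{7}$ ($F = \frac{2}{7} \left(-136\right) = - \frac{272}{7} \approx -38.857$)
$S = 23$ ($S = 6 + 17 = 23$)
$R = \frac{4842100}{7}$ ($R = \left(60 - 2422\right) \left(- \frac{272}{7} - 254\right) = \left(-2362\right) \left(- \frac{2050}{7}\right) = \frac{4842100}{7} \approx 6.9173 \cdot 10^{5}$)
$g{\left(l,D \right)} = \frac{2 + l}{2 D}$ ($g{\left(l,D \right)} = \frac{l + 2}{D + D} = \frac{2 + l}{2 D}$)
$- \frac{1379}{R} g{\left(-5,S \right)} = - \frac{1379}{\frac{4842100}{7}} \frac{2 - 5}{2 \cdot 23} = \left(-1379\right) \frac{7}{4842100} \cdot \frac{1}{2} \cdot \frac{1}{23} \left(-3\right) = \left(- \frac{9653}{4842100}\right) \left(- \frac{3}{46}\right) = \frac{28959}{222736600}$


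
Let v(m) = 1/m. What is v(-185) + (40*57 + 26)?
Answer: 426609/185 ≈ 2306.0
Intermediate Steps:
v(-185) + (40*57 + 26) = 1/(-185) + (40*57 + 26) = -1/185 + (2280 + 26) = -1/185 + 2306 = 426609/185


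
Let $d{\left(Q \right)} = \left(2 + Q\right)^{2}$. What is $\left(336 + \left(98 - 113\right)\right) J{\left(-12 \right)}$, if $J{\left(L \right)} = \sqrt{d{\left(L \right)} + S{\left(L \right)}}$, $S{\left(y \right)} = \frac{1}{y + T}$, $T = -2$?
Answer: $\frac{321 \sqrt{19586}}{14} \approx 3208.9$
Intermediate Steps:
$S{\left(y \right)} = \frac{1}{-2 + y}$ ($S{\left(y \right)} = \frac{1}{y - 2} = \frac{1}{-2 + y}$)
$J{\left(L \right)} = \sqrt{\frac{1}{-2 + L} + \left(2 + L\right)^{2}}$ ($J{\left(L \right)} = \sqrt{\left(2 + L\right)^{2} + \frac{1}{-2 + L}} = \sqrt{\frac{1}{-2 + L} + \left(2 + L\right)^{2}}$)
$\left(336 + \left(98 - 113\right)\right) J{\left(-12 \right)} = \left(336 + \left(98 - 113\right)\right) \sqrt{\frac{1 + \left(2 - 12\right)^{2} \left(-2 - 12\right)}{-2 - 12}} = \left(336 - 15\right) \sqrt{\frac{1 + \left(-10\right)^{2} \left(-14\right)}{-14}} = 321 \sqrt{- \frac{1 + 100 \left(-14\right)}{14}} = 321 \sqrt{- \frac{1 - 1400}{14}} = 321 \sqrt{\left(- \frac{1}{14}\right) \left(-1399\right)} = 321 \sqrt{\frac{1399}{14}} = 321 \frac{\sqrt{19586}}{14} = \frac{321 \sqrt{19586}}{14}$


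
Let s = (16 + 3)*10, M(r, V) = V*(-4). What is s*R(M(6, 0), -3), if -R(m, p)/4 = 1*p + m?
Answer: 2280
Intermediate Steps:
M(r, V) = -4*V
s = 190 (s = 19*10 = 190)
R(m, p) = -4*m - 4*p (R(m, p) = -4*(1*p + m) = -4*(p + m) = -4*(m + p) = -4*m - 4*p)
s*R(M(6, 0), -3) = 190*(-(-16)*0 - 4*(-3)) = 190*(-4*0 + 12) = 190*(0 + 12) = 190*12 = 2280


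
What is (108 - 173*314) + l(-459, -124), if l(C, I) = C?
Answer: -54673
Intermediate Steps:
(108 - 173*314) + l(-459, -124) = (108 - 173*314) - 459 = (108 - 54322) - 459 = -54214 - 459 = -54673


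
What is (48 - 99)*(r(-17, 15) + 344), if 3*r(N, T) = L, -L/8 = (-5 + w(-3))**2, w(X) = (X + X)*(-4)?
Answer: 31552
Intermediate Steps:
w(X) = -8*X (w(X) = (2*X)*(-4) = -8*X)
L = -2888 (L = -8*(-5 - 8*(-3))**2 = -8*(-5 + 24)**2 = -8*19**2 = -8*361 = -2888)
r(N, T) = -2888/3 (r(N, T) = (1/3)*(-2888) = -2888/3)
(48 - 99)*(r(-17, 15) + 344) = (48 - 99)*(-2888/3 + 344) = -51*(-1856/3) = 31552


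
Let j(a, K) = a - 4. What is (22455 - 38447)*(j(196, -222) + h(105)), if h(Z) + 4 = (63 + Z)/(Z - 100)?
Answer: -17719136/5 ≈ -3.5438e+6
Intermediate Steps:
j(a, K) = -4 + a
h(Z) = -4 + (63 + Z)/(-100 + Z) (h(Z) = -4 + (63 + Z)/(Z - 100) = -4 + (63 + Z)/(-100 + Z))
(22455 - 38447)*(j(196, -222) + h(105)) = (22455 - 38447)*((-4 + 196) + (463 - 3*105)/(-100 + 105)) = -15992*(192 + (463 - 315)/5) = -15992*(192 + (1/5)*148) = -15992*(192 + 148/5) = -15992*1108/5 = -17719136/5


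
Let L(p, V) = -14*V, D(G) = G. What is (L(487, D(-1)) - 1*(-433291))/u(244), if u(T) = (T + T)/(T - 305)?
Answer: -433305/8 ≈ -54163.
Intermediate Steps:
u(T) = 2*T/(-305 + T) (u(T) = (2*T)/(-305 + T) = 2*T/(-305 + T))
(L(487, D(-1)) - 1*(-433291))/u(244) = (-14*(-1) - 1*(-433291))/((2*244/(-305 + 244))) = (14 + 433291)/((2*244/(-61))) = 433305/((2*244*(-1/61))) = 433305/(-8) = 433305*(-⅛) = -433305/8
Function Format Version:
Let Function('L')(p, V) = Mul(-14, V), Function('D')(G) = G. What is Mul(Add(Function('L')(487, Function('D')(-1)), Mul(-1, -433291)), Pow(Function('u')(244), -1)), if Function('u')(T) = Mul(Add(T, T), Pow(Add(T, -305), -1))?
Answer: Rational(-433305, 8) ≈ -54163.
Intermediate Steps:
Function('u')(T) = Mul(2, T, Pow(Add(-305, T), -1)) (Function('u')(T) = Mul(Mul(2, T), Pow(Add(-305, T), -1)) = Mul(2, T, Pow(Add(-305, T), -1)))
Mul(Add(Function('L')(487, Function('D')(-1)), Mul(-1, -433291)), Pow(Function('u')(244), -1)) = Mul(Add(Mul(-14, -1), Mul(-1, -433291)), Pow(Mul(2, 244, Pow(Add(-305, 244), -1)), -1)) = Mul(Add(14, 433291), Pow(Mul(2, 244, Pow(-61, -1)), -1)) = Mul(433305, Pow(Mul(2, 244, Rational(-1, 61)), -1)) = Mul(433305, Pow(-8, -1)) = Mul(433305, Rational(-1, 8)) = Rational(-433305, 8)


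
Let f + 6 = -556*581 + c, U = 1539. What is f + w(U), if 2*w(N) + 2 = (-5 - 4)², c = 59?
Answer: -645887/2 ≈ -3.2294e+5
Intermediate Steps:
w(N) = 79/2 (w(N) = -1 + (-5 - 4)²/2 = -1 + (½)*(-9)² = -1 + (½)*81 = -1 + 81/2 = 79/2)
f = -322983 (f = -6 + (-556*581 + 59) = -6 + (-323036 + 59) = -6 - 322977 = -322983)
f + w(U) = -322983 + 79/2 = -645887/2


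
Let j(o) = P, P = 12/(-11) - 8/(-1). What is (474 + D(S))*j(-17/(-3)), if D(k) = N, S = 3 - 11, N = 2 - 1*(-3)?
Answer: 36404/11 ≈ 3309.5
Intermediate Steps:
P = 76/11 (P = 12*(-1/11) - 8*(-1) = -12/11 + 8 = 76/11 ≈ 6.9091)
j(o) = 76/11
N = 5 (N = 2 + 3 = 5)
S = -8
D(k) = 5
(474 + D(S))*j(-17/(-3)) = (474 + 5)*(76/11) = 479*(76/11) = 36404/11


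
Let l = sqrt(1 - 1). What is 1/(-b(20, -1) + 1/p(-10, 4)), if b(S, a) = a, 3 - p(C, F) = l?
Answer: 3/4 ≈ 0.75000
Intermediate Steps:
l = 0 (l = sqrt(0) = 0)
p(C, F) = 3 (p(C, F) = 3 - 1*0 = 3 + 0 = 3)
1/(-b(20, -1) + 1/p(-10, 4)) = 1/(-1*(-1) + 1/3) = 1/(1 + 1/3) = 1/(4/3) = 3/4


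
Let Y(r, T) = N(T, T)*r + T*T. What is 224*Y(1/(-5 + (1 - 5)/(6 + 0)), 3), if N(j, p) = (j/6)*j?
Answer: 33264/17 ≈ 1956.7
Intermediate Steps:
N(j, p) = j²/6 (N(j, p) = (j*(⅙))*j = (j/6)*j = j²/6)
Y(r, T) = T² + r*T²/6 (Y(r, T) = (T²/6)*r + T*T = r*T²/6 + T² = T² + r*T²/6)
224*Y(1/(-5 + (1 - 5)/(6 + 0)), 3) = 224*((⅙)*3²*(6 + 1/(-5 + (1 - 5)/(6 + 0)))) = 224*((⅙)*9*(6 + 1/(-5 - 4/6))) = 224*((⅙)*9*(6 + 1/(-5 - 4*⅙))) = 224*((⅙)*9*(6 + 1/(-5 - ⅔))) = 224*((⅙)*9*(6 + 1/(-17/3))) = 224*((⅙)*9*(6 - 3/17)) = 224*((⅙)*9*(99/17)) = 224*(297/34) = 33264/17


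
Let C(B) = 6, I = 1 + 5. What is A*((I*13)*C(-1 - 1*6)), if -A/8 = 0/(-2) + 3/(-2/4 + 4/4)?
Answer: -22464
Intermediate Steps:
I = 6
A = -48 (A = -8*(0/(-2) + 3/(-2/4 + 4/4)) = -8*(0*(-½) + 3/(-2*¼ + 4*(¼))) = -8*(0 + 3/(-½ + 1)) = -8*(0 + 3/(½)) = -8*(0 + 3*2) = -8*(0 + 6) = -8*6 = -48)
A*((I*13)*C(-1 - 1*6)) = -48*6*13*6 = -3744*6 = -48*468 = -22464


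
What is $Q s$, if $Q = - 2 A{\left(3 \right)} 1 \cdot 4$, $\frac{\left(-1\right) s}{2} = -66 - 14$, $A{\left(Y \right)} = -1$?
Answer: $1280$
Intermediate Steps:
$s = 160$ ($s = - 2 \left(-66 - 14\right) = \left(-2\right) \left(-80\right) = 160$)
$Q = 8$ ($Q = - 2 \left(-1\right) 1 \cdot 4 = - 2 \left(\left(-1\right) 4\right) = \left(-2\right) \left(-4\right) = 8$)
$Q s = 8 \cdot 160 = 1280$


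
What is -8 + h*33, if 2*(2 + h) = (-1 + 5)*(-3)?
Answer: -272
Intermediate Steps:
h = -8 (h = -2 + ((-1 + 5)*(-3))/2 = -2 + (4*(-3))/2 = -2 + (½)*(-12) = -2 - 6 = -8)
-8 + h*33 = -8 - 8*33 = -8 - 264 = -272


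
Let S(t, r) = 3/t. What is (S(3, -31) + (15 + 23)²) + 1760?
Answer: 3205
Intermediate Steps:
(S(3, -31) + (15 + 23)²) + 1760 = (3/3 + (15 + 23)²) + 1760 = (3*(⅓) + 38²) + 1760 = (1 + 1444) + 1760 = 1445 + 1760 = 3205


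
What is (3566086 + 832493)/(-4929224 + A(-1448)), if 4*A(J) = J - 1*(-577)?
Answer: -1954924/2190863 ≈ -0.89231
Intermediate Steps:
A(J) = 577/4 + J/4 (A(J) = (J - 1*(-577))/4 = (J + 577)/4 = (577 + J)/4 = 577/4 + J/4)
(3566086 + 832493)/(-4929224 + A(-1448)) = (3566086 + 832493)/(-4929224 + (577/4 + (¼)*(-1448))) = 4398579/(-4929224 + (577/4 - 362)) = 4398579/(-4929224 - 871/4) = 4398579/(-19717767/4) = 4398579*(-4/19717767) = -1954924/2190863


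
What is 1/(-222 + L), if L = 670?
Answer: 1/448 ≈ 0.0022321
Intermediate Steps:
1/(-222 + L) = 1/(-222 + 670) = 1/448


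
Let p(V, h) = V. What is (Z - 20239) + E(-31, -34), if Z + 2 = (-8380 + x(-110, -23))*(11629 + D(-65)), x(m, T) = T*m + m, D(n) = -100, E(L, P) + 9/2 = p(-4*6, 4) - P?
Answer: -137466151/2 ≈ -6.8733e+7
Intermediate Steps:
E(L, P) = -57/2 - P (E(L, P) = -9/2 + (-4*6 - P) = -9/2 + (-24 - P) = -57/2 - P)
x(m, T) = m + T*m
Z = -68712842 (Z = -2 + (-8380 - 110*(1 - 23))*(11629 - 100) = -2 + (-8380 - 110*(-22))*11529 = -2 + (-8380 + 2420)*11529 = -2 - 5960*11529 = -2 - 68712840 = -68712842)
(Z - 20239) + E(-31, -34) = (-68712842 - 20239) + (-57/2 - 1*(-34)) = -68733081 + (-57/2 + 34) = -68733081 + 11/2 = -137466151/2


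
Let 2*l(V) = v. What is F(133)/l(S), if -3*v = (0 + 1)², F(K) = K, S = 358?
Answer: -798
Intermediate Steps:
v = -⅓ (v = -(0 + 1)²/3 = -⅓*1² = -⅓*1 = -⅓ ≈ -0.33333)
l(V) = -⅙ (l(V) = (½)*(-⅓) = -⅙)
F(133)/l(S) = 133/(-⅙) = 133*(-6) = -798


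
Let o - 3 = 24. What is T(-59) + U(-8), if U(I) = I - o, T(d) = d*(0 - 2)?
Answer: 83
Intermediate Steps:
o = 27 (o = 3 + 24 = 27)
T(d) = -2*d (T(d) = d*(-2) = -2*d)
U(I) = -27 + I (U(I) = I - 1*27 = I - 27 = -27 + I)
T(-59) + U(-8) = -2*(-59) + (-27 - 8) = 118 - 35 = 83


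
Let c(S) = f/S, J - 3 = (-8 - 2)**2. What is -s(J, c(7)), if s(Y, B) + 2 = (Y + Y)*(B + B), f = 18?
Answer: -7402/7 ≈ -1057.4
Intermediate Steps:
J = 103 (J = 3 + (-8 - 2)**2 = 3 + (-10)**2 = 3 + 100 = 103)
c(S) = 18/S
s(Y, B) = -2 + 4*B*Y (s(Y, B) = -2 + (Y + Y)*(B + B) = -2 + (2*Y)*(2*B) = -2 + 4*B*Y)
-s(J, c(7)) = -(-2 + 4*(18/7)*103) = -(-2 + 7416/7) = -1*7402/7 = -7402/7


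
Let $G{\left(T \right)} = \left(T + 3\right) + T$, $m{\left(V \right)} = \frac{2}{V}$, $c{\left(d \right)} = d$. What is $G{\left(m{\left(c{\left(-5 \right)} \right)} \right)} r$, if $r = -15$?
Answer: $-33$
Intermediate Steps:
$G{\left(T \right)} = 3 + 2 T$ ($G{\left(T \right)} = \left(3 + T\right) + T = 3 + 2 T$)
$G{\left(m{\left(c{\left(-5 \right)} \right)} \right)} r = \left(3 + 2 \frac{2}{-5}\right) \left(-15\right) = \left(3 + 2 \cdot 2 \left(- \frac{1}{5}\right)\right) \left(-15\right) = \left(3 + 2 \left(- \frac{2}{5}\right)\right) \left(-15\right) = \left(3 - \frac{4}{5}\right) \left(-15\right) = \frac{11}{5} \left(-15\right) = -33$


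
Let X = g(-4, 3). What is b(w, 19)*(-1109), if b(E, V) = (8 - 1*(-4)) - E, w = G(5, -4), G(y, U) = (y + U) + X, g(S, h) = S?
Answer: -16635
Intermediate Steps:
X = -4
G(y, U) = -4 + U + y (G(y, U) = (y + U) - 4 = (U + y) - 4 = -4 + U + y)
w = -3 (w = -4 - 4 + 5 = -3)
b(E, V) = 12 - E (b(E, V) = (8 + 4) - E = 12 - E)
b(w, 19)*(-1109) = (12 - 1*(-3))*(-1109) = (12 + 3)*(-1109) = 15*(-1109) = -16635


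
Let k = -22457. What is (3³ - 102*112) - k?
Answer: 11060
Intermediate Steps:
(3³ - 102*112) - k = (3³ - 102*112) - 1*(-22457) = (27 - 11424) + 22457 = -11397 + 22457 = 11060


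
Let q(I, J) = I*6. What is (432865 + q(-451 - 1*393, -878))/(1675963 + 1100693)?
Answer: 427801/2776656 ≈ 0.15407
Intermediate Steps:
q(I, J) = 6*I
(432865 + q(-451 - 1*393, -878))/(1675963 + 1100693) = (432865 + 6*(-451 - 1*393))/(1675963 + 1100693) = (432865 + 6*(-451 - 393))/2776656 = (432865 + 6*(-844))*(1/2776656) = (432865 - 5064)*(1/2776656) = 427801*(1/2776656) = 427801/2776656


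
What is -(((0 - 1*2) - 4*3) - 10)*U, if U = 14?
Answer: 336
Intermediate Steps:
-(((0 - 1*2) - 4*3) - 10)*U = -(((0 - 1*2) - 4*3) - 10)*14 = -(((0 - 2) - 12) - 10)*14 = -((-2 - 12) - 10)*14 = -(-14 - 10)*14 = -(-24)*14 = -1*(-336) = 336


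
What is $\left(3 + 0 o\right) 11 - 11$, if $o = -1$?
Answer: $22$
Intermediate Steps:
$\left(3 + 0 o\right) 11 - 11 = \left(3 + 0 \left(-1\right)\right) 11 - 11 = \left(3 + 0\right) 11 - 11 = 3 \cdot 11 - 11 = 33 - 11 = 22$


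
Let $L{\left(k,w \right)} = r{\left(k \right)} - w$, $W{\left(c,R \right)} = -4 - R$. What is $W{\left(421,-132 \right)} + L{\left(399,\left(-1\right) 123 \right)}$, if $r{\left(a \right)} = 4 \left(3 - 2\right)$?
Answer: $255$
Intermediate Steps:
$r{\left(a \right)} = 4$ ($r{\left(a \right)} = 4 \cdot 1 = 4$)
$L{\left(k,w \right)} = 4 - w$
$W{\left(421,-132 \right)} + L{\left(399,\left(-1\right) 123 \right)} = \left(-4 - -132\right) - \left(-4 - 123\right) = \left(-4 + 132\right) + \left(4 - -123\right) = 128 + \left(4 + 123\right) = 128 + 127 = 255$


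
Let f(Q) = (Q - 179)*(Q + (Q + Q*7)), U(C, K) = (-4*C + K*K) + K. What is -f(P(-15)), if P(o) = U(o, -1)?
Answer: 64260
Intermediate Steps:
U(C, K) = K + K**2 - 4*C (U(C, K) = (-4*C + K**2) + K = (K**2 - 4*C) + K = K + K**2 - 4*C)
P(o) = -4*o (P(o) = -1 + (-1)**2 - 4*o = -1 + 1 - 4*o = -4*o)
f(Q) = 9*Q*(-179 + Q) (f(Q) = (-179 + Q)*(Q + (Q + 7*Q)) = (-179 + Q)*(Q + 8*Q) = (-179 + Q)*(9*Q) = 9*Q*(-179 + Q))
-f(P(-15)) = -9*(-4*(-15))*(-179 - 4*(-15)) = -9*60*(-179 + 60) = -9*60*(-119) = -1*(-64260) = 64260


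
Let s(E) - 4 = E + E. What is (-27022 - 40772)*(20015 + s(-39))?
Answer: -1351880154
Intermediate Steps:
s(E) = 4 + 2*E (s(E) = 4 + (E + E) = 4 + 2*E)
(-27022 - 40772)*(20015 + s(-39)) = (-27022 - 40772)*(20015 + (4 + 2*(-39))) = -67794*(20015 + (4 - 78)) = -67794*(20015 - 74) = -67794*19941 = -1351880154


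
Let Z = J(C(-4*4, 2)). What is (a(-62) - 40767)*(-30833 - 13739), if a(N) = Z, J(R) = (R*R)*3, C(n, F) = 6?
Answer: 1812252948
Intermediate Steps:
J(R) = 3*R**2 (J(R) = R**2*3 = 3*R**2)
Z = 108 (Z = 3*6**2 = 3*36 = 108)
a(N) = 108
(a(-62) - 40767)*(-30833 - 13739) = (108 - 40767)*(-30833 - 13739) = -40659*(-44572) = 1812252948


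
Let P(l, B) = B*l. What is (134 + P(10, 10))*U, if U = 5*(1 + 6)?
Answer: 8190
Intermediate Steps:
U = 35 (U = 5*7 = 35)
(134 + P(10, 10))*U = (134 + 10*10)*35 = (134 + 100)*35 = 234*35 = 8190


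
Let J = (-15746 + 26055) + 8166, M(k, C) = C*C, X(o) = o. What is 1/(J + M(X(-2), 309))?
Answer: 1/113956 ≈ 8.7753e-6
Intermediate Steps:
M(k, C) = C**2
J = 18475 (J = 10309 + 8166 = 18475)
1/(J + M(X(-2), 309)) = 1/(18475 + 309**2) = 1/(18475 + 95481) = 1/113956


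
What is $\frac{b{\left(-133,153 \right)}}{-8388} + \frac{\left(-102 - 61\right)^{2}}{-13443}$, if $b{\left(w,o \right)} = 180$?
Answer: $- \frac{6257792}{3132219} \approx -1.9979$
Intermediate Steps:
$\frac{b{\left(-133,153 \right)}}{-8388} + \frac{\left(-102 - 61\right)^{2}}{-13443} = \frac{180}{-8388} + \frac{\left(-102 - 61\right)^{2}}{-13443} = 180 \left(- \frac{1}{8388}\right) + \left(-163\right)^{2} \left(- \frac{1}{13443}\right) = - \frac{5}{233} + 26569 \left(- \frac{1}{13443}\right) = - \frac{5}{233} - \frac{26569}{13443} = - \frac{6257792}{3132219}$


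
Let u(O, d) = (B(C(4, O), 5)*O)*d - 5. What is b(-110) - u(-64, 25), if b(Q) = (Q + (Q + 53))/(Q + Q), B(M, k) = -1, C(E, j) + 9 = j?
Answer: -350733/220 ≈ -1594.2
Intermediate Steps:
C(E, j) = -9 + j
u(O, d) = -5 - O*d (u(O, d) = (-O)*d - 5 = -O*d - 5 = -5 - O*d)
b(Q) = (53 + 2*Q)/(2*Q) (b(Q) = (Q + (53 + Q))/((2*Q)) = (53 + 2*Q)*(1/(2*Q)) = (53 + 2*Q)/(2*Q))
b(-110) - u(-64, 25) = (53/2 - 110)/(-110) - (-5 - 1*(-64)*25) = -1/110*(-167/2) - (-5 + 1600) = 167/220 - 1*1595 = 167/220 - 1595 = -350733/220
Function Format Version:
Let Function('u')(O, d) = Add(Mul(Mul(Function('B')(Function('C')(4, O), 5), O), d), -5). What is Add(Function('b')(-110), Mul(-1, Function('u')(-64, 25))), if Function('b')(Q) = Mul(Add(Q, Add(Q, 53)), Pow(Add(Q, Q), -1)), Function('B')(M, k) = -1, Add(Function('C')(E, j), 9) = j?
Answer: Rational(-350733, 220) ≈ -1594.2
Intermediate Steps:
Function('C')(E, j) = Add(-9, j)
Function('u')(O, d) = Add(-5, Mul(-1, O, d)) (Function('u')(O, d) = Add(Mul(Mul(-1, O), d), -5) = Add(Mul(-1, O, d), -5) = Add(-5, Mul(-1, O, d)))
Function('b')(Q) = Mul(Rational(1, 2), Pow(Q, -1), Add(53, Mul(2, Q))) (Function('b')(Q) = Mul(Add(Q, Add(53, Q)), Pow(Mul(2, Q), -1)) = Mul(Add(53, Mul(2, Q)), Mul(Rational(1, 2), Pow(Q, -1))) = Mul(Rational(1, 2), Pow(Q, -1), Add(53, Mul(2, Q))))
Add(Function('b')(-110), Mul(-1, Function('u')(-64, 25))) = Add(Mul(Pow(-110, -1), Add(Rational(53, 2), -110)), Mul(-1, Add(-5, Mul(-1, -64, 25)))) = Add(Mul(Rational(-1, 110), Rational(-167, 2)), Mul(-1, Add(-5, 1600))) = Add(Rational(167, 220), Mul(-1, 1595)) = Add(Rational(167, 220), -1595) = Rational(-350733, 220)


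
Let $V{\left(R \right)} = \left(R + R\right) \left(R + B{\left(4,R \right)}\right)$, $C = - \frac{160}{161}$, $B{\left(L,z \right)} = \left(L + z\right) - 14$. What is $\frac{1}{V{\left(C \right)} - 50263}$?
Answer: $- \frac{25921}{1302249623} \approx -1.9905 \cdot 10^{-5}$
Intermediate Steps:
$B{\left(L,z \right)} = -14 + L + z$
$C = - \frac{160}{161}$ ($C = \left(-160\right) \frac{1}{161} = - \frac{160}{161} \approx -0.99379$)
$V{\left(R \right)} = 2 R \left(-10 + 2 R\right)$ ($V{\left(R \right)} = \left(R + R\right) \left(R + \left(-14 + 4 + R\right)\right) = 2 R \left(R + \left(-10 + R\right)\right) = 2 R \left(-10 + 2 R\right)$)
$\frac{1}{V{\left(C \right)} - 50263} = \frac{1}{4 \left(- \frac{160}{161}\right) \left(-5 - \frac{160}{161}\right) - 50263} = \frac{1}{4 \left(- \frac{160}{161}\right) \left(- \frac{965}{161}\right) - 50263} = \frac{1}{\frac{617600}{25921} - 50263} = \frac{1}{- \frac{1302249623}{25921}} = - \frac{25921}{1302249623}$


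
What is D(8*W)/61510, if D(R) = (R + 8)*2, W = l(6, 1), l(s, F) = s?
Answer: 56/30755 ≈ 0.0018208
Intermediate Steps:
W = 6
D(R) = 16 + 2*R (D(R) = (8 + R)*2 = 16 + 2*R)
D(8*W)/61510 = (16 + 2*(8*6))/61510 = (16 + 2*48)*(1/61510) = (16 + 96)*(1/61510) = 112*(1/61510) = 56/30755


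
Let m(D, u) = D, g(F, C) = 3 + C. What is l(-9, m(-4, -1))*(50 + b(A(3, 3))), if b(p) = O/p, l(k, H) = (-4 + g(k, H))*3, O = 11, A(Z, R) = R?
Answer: -805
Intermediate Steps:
l(k, H) = -3 + 3*H (l(k, H) = (-4 + (3 + H))*3 = (-1 + H)*3 = -3 + 3*H)
b(p) = 11/p
l(-9, m(-4, -1))*(50 + b(A(3, 3))) = (-3 + 3*(-4))*(50 + 11/3) = (-3 - 12)*(50 + 11*(1/3)) = -15*(50 + 11/3) = -15*161/3 = -805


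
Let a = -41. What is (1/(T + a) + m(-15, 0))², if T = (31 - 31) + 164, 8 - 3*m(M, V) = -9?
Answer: 487204/15129 ≈ 32.203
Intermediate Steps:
m(M, V) = 17/3 (m(M, V) = 8/3 - ⅓*(-9) = 8/3 + 3 = 17/3)
T = 164 (T = 0 + 164 = 164)
(1/(T + a) + m(-15, 0))² = (1/(164 - 41) + 17/3)² = (1/123 + 17/3)² = (698/123)² = 487204/15129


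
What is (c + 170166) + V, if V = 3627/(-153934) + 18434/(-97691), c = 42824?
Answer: 291175751846677/1367087854 ≈ 2.1299e+5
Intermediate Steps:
V = -290176783/1367087854 (V = 3627*(-1/153934) + 18434*(-1/97691) = -3627/153934 - 18434/97691 = -290176783/1367087854 ≈ -0.21226)
(c + 170166) + V = (42824 + 170166) - 290176783/1367087854 = 212990 - 290176783/1367087854 = 291175751846677/1367087854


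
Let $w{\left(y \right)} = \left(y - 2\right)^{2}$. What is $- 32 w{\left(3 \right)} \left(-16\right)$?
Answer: $512$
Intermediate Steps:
$w{\left(y \right)} = \left(-2 + y\right)^{2}$
$- 32 w{\left(3 \right)} \left(-16\right) = - 32 \left(-2 + 3\right)^{2} \left(-16\right) = - 32 \cdot 1^{2} \left(-16\right) = \left(-32\right) 1 \left(-16\right) = \left(-32\right) \left(-16\right) = 512$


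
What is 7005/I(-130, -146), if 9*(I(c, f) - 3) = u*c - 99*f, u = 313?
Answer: -63045/26209 ≈ -2.4055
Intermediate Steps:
I(c, f) = 3 - 11*f + 313*c/9 (I(c, f) = 3 + (313*c - 99*f)/9 = 3 + (-99*f + 313*c)/9 = 3 + (-11*f + 313*c/9) = 3 - 11*f + 313*c/9)
7005/I(-130, -146) = 7005/(3 - 11*(-146) + (313/9)*(-130)) = 7005/(3 + 1606 - 40690/9) = 7005/(-26209/9) = 7005*(-9/26209) = -63045/26209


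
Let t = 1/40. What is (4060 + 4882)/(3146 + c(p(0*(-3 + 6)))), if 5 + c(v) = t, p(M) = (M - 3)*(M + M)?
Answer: 357680/125641 ≈ 2.8468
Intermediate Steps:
p(M) = 2*M*(-3 + M) (p(M) = (-3 + M)*(2*M) = 2*M*(-3 + M))
t = 1/40 ≈ 0.025000
c(v) = -199/40 (c(v) = -5 + 1/40 = -199/40)
(4060 + 4882)/(3146 + c(p(0*(-3 + 6)))) = (4060 + 4882)/(3146 - 199/40) = 8942/(125641/40) = 8942*(40/125641) = 357680/125641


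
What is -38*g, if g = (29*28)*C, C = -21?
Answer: 647976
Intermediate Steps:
g = -17052 (g = (29*28)*(-21) = 812*(-21) = -17052)
-38*g = -38*(-17052) = 647976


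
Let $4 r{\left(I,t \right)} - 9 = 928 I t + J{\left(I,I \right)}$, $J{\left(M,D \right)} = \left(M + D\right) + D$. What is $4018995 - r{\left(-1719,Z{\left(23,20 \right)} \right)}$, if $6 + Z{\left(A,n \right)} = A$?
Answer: $10800018$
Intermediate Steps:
$Z{\left(A,n \right)} = -6 + A$
$J{\left(M,D \right)} = M + 2 D$ ($J{\left(M,D \right)} = \left(D + M\right) + D = M + 2 D$)
$r{\left(I,t \right)} = \frac{9}{4} + \frac{3 I}{4} + 232 I t$ ($r{\left(I,t \right)} = \frac{9}{4} + \frac{928 I t + \left(I + 2 I\right)}{4} = \frac{9}{4} + \frac{928 I t + 3 I}{4} = \frac{9}{4} + \frac{3 I + 928 I t}{4} = \frac{9}{4} + \left(\frac{3 I}{4} + 232 I t\right) = \frac{9}{4} + \frac{3 I}{4} + 232 I t$)
$4018995 - r{\left(-1719,Z{\left(23,20 \right)} \right)} = 4018995 - \left(\frac{9}{4} + \frac{3}{4} \left(-1719\right) + 232 \left(-1719\right) \left(-6 + 23\right)\right) = 4018995 - \left(\frac{9}{4} - \frac{5157}{4} + 232 \left(-1719\right) 17\right) = 4018995 - \left(\frac{9}{4} - \frac{5157}{4} - 6779736\right) = 4018995 - -6781023 = 4018995 + 6781023 = 10800018$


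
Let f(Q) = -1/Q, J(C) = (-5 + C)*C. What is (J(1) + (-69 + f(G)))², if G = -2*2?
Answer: 84681/16 ≈ 5292.6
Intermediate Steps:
G = -4
J(C) = C*(-5 + C)
(J(1) + (-69 + f(G)))² = (1*(-5 + 1) + (-69 - 1/(-4)))² = (1*(-4) + (-69 - 1*(-¼)))² = (-4 + (-69 + ¼))² = (-4 - 275/4)² = (-291/4)² = 84681/16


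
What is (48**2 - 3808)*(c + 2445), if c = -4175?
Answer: 2601920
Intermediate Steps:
(48**2 - 3808)*(c + 2445) = (48**2 - 3808)*(-4175 + 2445) = (2304 - 3808)*(-1730) = -1504*(-1730) = 2601920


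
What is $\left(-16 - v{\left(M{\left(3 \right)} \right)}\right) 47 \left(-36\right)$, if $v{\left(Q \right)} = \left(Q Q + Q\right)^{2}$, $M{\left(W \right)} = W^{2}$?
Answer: $13732272$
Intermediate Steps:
$v{\left(Q \right)} = \left(Q + Q^{2}\right)^{2}$ ($v{\left(Q \right)} = \left(Q^{2} + Q\right)^{2} = \left(Q + Q^{2}\right)^{2}$)
$\left(-16 - v{\left(M{\left(3 \right)} \right)}\right) 47 \left(-36\right) = \left(-16 - \left(3^{2}\right)^{2} \left(1 + 3^{2}\right)^{2}\right) 47 \left(-36\right) = \left(-16 - 9^{2} \left(1 + 9\right)^{2}\right) 47 \left(-36\right) = \left(-16 - 81 \cdot 10^{2}\right) 47 \left(-36\right) = \left(-16 - 81 \cdot 100\right) 47 \left(-36\right) = \left(-16 - 8100\right) 47 \left(-36\right) = \left(-8116\right) 47 \left(-36\right) = \left(-381452\right) \left(-36\right) = 13732272$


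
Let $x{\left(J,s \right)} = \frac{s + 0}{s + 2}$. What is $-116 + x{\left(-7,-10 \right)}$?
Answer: $- \frac{459}{4} \approx -114.75$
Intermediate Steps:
$x{\left(J,s \right)} = \frac{s}{2 + s}$
$-116 + x{\left(-7,-10 \right)} = -116 - \frac{10}{2 - 10} = -116 - \frac{10}{-8} = -116 - - \frac{5}{4} = -116 + \frac{5}{4} = - \frac{459}{4}$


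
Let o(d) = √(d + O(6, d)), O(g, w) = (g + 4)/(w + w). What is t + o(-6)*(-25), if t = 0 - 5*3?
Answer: -15 - 25*I*√246/6 ≈ -15.0 - 65.352*I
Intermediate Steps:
t = -15 (t = 0 - 15 = -15)
O(g, w) = (4 + g)/(2*w) (O(g, w) = (4 + g)/((2*w)) = (4 + g)*(1/(2*w)) = (4 + g)/(2*w))
o(d) = √(d + 5/d) (o(d) = √(d + (4 + 6)/(2*d)) = √(d + (½)*10/d) = √(d + 5/d))
t + o(-6)*(-25) = -15 + √(-6 + 5/(-6))*(-25) = -15 + √(-6 + 5*(-⅙))*(-25) = -15 + √(-6 - ⅚)*(-25) = -15 + √(-41/6)*(-25) = -15 + (I*√246/6)*(-25) = -15 - 25*I*√246/6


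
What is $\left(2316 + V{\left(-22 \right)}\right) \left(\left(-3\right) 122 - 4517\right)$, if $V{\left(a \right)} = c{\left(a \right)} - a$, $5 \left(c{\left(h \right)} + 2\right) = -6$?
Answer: $- \frac{57004142}{5} \approx -1.1401 \cdot 10^{7}$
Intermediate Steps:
$c{\left(h \right)} = - \frac{16}{5}$ ($c{\left(h \right)} = -2 + \frac{1}{5} \left(-6\right) = -2 - \frac{6}{5} = - \frac{16}{5}$)
$V{\left(a \right)} = - \frac{16}{5} - a$
$\left(2316 + V{\left(-22 \right)}\right) \left(\left(-3\right) 122 - 4517\right) = \left(2316 - - \frac{94}{5}\right) \left(\left(-3\right) 122 - 4517\right) = \left(2316 + \left(- \frac{16}{5} + 22\right)\right) \left(-366 - 4517\right) = \left(2316 + \frac{94}{5}\right) \left(-4883\right) = \frac{11674}{5} \left(-4883\right) = - \frac{57004142}{5}$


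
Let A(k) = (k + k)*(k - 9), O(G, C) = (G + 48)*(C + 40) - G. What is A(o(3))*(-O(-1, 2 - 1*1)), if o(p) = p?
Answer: 69408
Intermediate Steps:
O(G, C) = -G + (40 + C)*(48 + G) (O(G, C) = (48 + G)*(40 + C) - G = (40 + C)*(48 + G) - G = -G + (40 + C)*(48 + G))
A(k) = 2*k*(-9 + k) (A(k) = (2*k)*(-9 + k) = 2*k*(-9 + k))
A(o(3))*(-O(-1, 2 - 1*1)) = (2*3*(-9 + 3))*(-(1920 + 39*(-1) + 48*(2 - 1*1) + (2 - 1*1)*(-1))) = (2*3*(-6))*(-(1920 - 39 + 48*(2 - 1) + (2 - 1)*(-1))) = -(-36)*(1920 - 39 + 48*1 + 1*(-1)) = -(-36)*(1920 - 39 + 48 - 1) = -(-36)*1928 = -36*(-1928) = 69408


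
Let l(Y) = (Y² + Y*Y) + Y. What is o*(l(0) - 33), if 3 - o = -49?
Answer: -1716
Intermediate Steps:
o = 52 (o = 3 - 1*(-49) = 3 + 49 = 52)
l(Y) = Y + 2*Y² (l(Y) = (Y² + Y²) + Y = 2*Y² + Y = Y + 2*Y²)
o*(l(0) - 33) = 52*(0*(1 + 2*0) - 33) = 52*(0*(1 + 0) - 33) = 52*(0*1 - 33) = 52*(0 - 33) = 52*(-33) = -1716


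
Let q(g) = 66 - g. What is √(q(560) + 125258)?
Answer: 2*√31191 ≈ 353.22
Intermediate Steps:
√(q(560) + 125258) = √((66 - 1*560) + 125258) = √((66 - 560) + 125258) = √(-494 + 125258) = √124764 = 2*√31191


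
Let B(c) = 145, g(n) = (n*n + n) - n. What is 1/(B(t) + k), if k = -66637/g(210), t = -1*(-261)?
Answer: 44100/6327863 ≈ 0.0069692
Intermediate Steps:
t = 261
g(n) = n² (g(n) = (n² + n) - n = (n + n²) - n = n²)
k = -66637/44100 (k = -66637/(210²) = -66637/44100 ≈ -1.5110)
1/(B(t) + k) = 1/(145 - 66637/44100) = 1/(6327863/44100) = 44100/6327863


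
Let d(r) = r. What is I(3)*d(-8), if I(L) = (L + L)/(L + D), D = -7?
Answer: 12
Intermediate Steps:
I(L) = 2*L/(-7 + L) (I(L) = (L + L)/(L - 7) = (2*L)/(-7 + L) = 2*L/(-7 + L))
I(3)*d(-8) = (2*3/(-7 + 3))*(-8) = (2*3/(-4))*(-8) = (2*3*(-¼))*(-8) = -3/2*(-8) = 12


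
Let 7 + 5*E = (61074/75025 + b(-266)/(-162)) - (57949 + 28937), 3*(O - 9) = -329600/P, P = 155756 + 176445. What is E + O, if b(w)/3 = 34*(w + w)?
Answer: -58217892050171702/3364656303375 ≈ -17303.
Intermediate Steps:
b(w) = 204*w (b(w) = 3*(34*(w + w)) = 3*(34*(2*w)) = 3*(68*w) = 204*w)
P = 332201
O = 8639827/996603 (O = 9 + (-329600/332201)/3 = 9 + (-329600*1/332201)/3 = 9 + (⅓)*(-329600/332201) = 9 - 329600/996603 = 8639827/996603 ≈ 8.6693)
E = -175336802677/10128375 (E = -7/5 + ((61074/75025 + (204*(-266))/(-162)) - (57949 + 28937))/5 = -7/5 + ((61074*(1/75025) - 54264*(-1/162)) - 1*86886)/5 = -7/5 + ((61074/75025 + 9044/27) - 86886)/5 = -7/5 + (680175098/2025675 - 86886)/5 = -7/5 + (⅕)*(-175322622952/2025675) = -7/5 - 175322622952/10128375 = -175336802677/10128375 ≈ -17311.)
E + O = -175336802677/10128375 + 8639827/996603 = -58217892050171702/3364656303375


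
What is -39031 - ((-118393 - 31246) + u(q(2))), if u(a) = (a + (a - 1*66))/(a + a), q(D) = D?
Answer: 221247/2 ≈ 1.1062e+5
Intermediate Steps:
u(a) = (-66 + 2*a)/(2*a) (u(a) = (a + (a - 66))/((2*a)) = (a + (-66 + a))*(1/(2*a)) = (-66 + 2*a)*(1/(2*a)) = (-66 + 2*a)/(2*a))
-39031 - ((-118393 - 31246) + u(q(2))) = -39031 - ((-118393 - 31246) + (-33 + 2)/2) = -39031 - (-149639 + (½)*(-31)) = -39031 - (-149639 - 31/2) = -39031 - 1*(-299309/2) = -39031 + 299309/2 = 221247/2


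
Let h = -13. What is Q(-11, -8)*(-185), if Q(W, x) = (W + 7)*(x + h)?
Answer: -15540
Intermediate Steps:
Q(W, x) = (-13 + x)*(7 + W) (Q(W, x) = (W + 7)*(x - 13) = (7 + W)*(-13 + x) = (-13 + x)*(7 + W))
Q(-11, -8)*(-185) = (-91 - 13*(-11) + 7*(-8) - 11*(-8))*(-185) = (-91 + 143 - 56 + 88)*(-185) = 84*(-185) = -15540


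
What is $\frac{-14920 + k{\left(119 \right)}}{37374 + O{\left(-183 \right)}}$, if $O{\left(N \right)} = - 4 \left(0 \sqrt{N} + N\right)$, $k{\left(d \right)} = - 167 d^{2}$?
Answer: $- \frac{264423}{4234} \approx -62.452$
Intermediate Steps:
$O{\left(N \right)} = - 4 N$ ($O{\left(N \right)} = - 4 \left(0 + N\right) = - 4 N$)
$\frac{-14920 + k{\left(119 \right)}}{37374 + O{\left(-183 \right)}} = \frac{-14920 - 167 \cdot 119^{2}}{37374 - -732} = \frac{-14920 - 2364887}{37374 + 732} = \frac{-14920 - 2364887}{38106} = \left(-2379807\right) \frac{1}{38106} = - \frac{264423}{4234}$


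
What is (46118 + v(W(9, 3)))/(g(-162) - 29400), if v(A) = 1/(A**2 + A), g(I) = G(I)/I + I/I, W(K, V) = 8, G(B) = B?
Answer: -3320497/2116656 ≈ -1.5687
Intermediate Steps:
g(I) = 2 (g(I) = I/I + I/I = 1 + 1 = 2)
v(A) = 1/(A + A**2)
(46118 + v(W(9, 3)))/(g(-162) - 29400) = (46118 + 1/(8*(1 + 8)))/(2 - 29400) = (46118 + (1/8)/9)/(-29398) = (46118 + (1/8)*(1/9))*(-1/29398) = (46118 + 1/72)*(-1/29398) = (3320497/72)*(-1/29398) = -3320497/2116656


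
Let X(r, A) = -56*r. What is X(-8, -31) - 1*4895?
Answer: -4447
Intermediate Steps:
X(-8, -31) - 1*4895 = -56*(-8) - 1*4895 = 448 - 4895 = -4447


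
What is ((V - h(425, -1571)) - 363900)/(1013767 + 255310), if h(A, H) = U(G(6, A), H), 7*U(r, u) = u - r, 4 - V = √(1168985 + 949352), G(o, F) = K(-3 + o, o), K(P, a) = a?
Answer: -2545695/8883539 - √2118337/1269077 ≈ -0.28771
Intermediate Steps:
G(o, F) = o
V = 4 - √2118337 (V = 4 - √(1168985 + 949352) = 4 - √2118337 ≈ -1451.5)
U(r, u) = -r/7 + u/7 (U(r, u) = (u - r)/7 = -r/7 + u/7)
h(A, H) = -6/7 + H/7 (h(A, H) = -⅐*6 + H/7 = -6/7 + H/7)
((V - h(425, -1571)) - 363900)/(1013767 + 255310) = (((4 - √2118337) - (-6/7 + (⅐)*(-1571))) - 363900)/(1013767 + 255310) = (((4 - √2118337) - (-6/7 - 1571/7)) - 363900)/1269077 = (((4 - √2118337) - 1*(-1577/7)) - 363900)*(1/1269077) = (((4 - √2118337) + 1577/7) - 363900)*(1/1269077) = ((1605/7 - √2118337) - 363900)*(1/1269077) = (-2545695/7 - √2118337)*(1/1269077) = -2545695/8883539 - √2118337/1269077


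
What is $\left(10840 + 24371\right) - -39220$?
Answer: $74431$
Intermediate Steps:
$\left(10840 + 24371\right) - -39220 = 35211 + 39220 = 74431$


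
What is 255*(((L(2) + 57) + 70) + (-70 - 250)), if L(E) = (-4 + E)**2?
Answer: -48195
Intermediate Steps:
255*(((L(2) + 57) + 70) + (-70 - 250)) = 255*((((-4 + 2)**2 + 57) + 70) + (-70 - 250)) = 255*((((-2)**2 + 57) + 70) - 320) = 255*(((4 + 57) + 70) - 320) = 255*((61 + 70) - 320) = 255*(131 - 320) = 255*(-189) = -48195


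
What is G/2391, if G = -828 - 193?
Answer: -1021/2391 ≈ -0.42702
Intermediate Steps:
G = -1021
G/2391 = -1021/2391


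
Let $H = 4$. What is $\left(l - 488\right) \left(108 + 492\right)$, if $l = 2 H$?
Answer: $-288000$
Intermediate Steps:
$l = 8$ ($l = 2 \cdot 4 = 8$)
$\left(l - 488\right) \left(108 + 492\right) = \left(8 - 488\right) \left(108 + 492\right) = \left(-480\right) 600 = -288000$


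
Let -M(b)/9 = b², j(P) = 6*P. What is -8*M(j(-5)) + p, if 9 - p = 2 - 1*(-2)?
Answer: 64805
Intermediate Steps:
p = 5 (p = 9 - (2 - 1*(-2)) = 9 - (2 + 2) = 9 - 1*4 = 9 - 4 = 5)
M(b) = -9*b²
-8*M(j(-5)) + p = -(-72)*(6*(-5))² + 5 = -(-72)*(-30)² + 5 = -(-72)*900 + 5 = -8*(-8100) + 5 = 64800 + 5 = 64805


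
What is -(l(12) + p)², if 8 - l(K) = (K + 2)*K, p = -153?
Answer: -97969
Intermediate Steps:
l(K) = 8 - K*(2 + K) (l(K) = 8 - (K + 2)*K = 8 - (2 + K)*K = 8 - K*(2 + K))
-(l(12) + p)² = -((8 - 1*12² - 2*12) - 153)² = -((8 - 1*144 - 24) - 153)² = -((8 - 144 - 24) - 153)² = -(-160 - 153)² = -1*(-313)² = -1*97969 = -97969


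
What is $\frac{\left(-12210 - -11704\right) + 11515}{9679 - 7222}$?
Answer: $\frac{11009}{2457} \approx 4.4807$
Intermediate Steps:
$\frac{\left(-12210 - -11704\right) + 11515}{9679 - 7222} = \frac{\left(-12210 + 11704\right) + 11515}{2457} = \left(-506 + 11515\right) \frac{1}{2457} = 11009 \cdot \frac{1}{2457} = \frac{11009}{2457}$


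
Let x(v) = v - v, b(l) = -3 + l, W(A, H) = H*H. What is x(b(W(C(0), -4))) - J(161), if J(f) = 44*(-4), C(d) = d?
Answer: 176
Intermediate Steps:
W(A, H) = H**2
J(f) = -176
x(v) = 0
x(b(W(C(0), -4))) - J(161) = 0 - 1*(-176) = 0 + 176 = 176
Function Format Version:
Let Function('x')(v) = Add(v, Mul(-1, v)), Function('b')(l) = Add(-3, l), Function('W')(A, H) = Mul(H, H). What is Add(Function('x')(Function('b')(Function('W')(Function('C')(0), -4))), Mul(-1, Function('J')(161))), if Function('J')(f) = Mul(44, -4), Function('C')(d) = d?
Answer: 176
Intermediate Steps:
Function('W')(A, H) = Pow(H, 2)
Function('J')(f) = -176
Function('x')(v) = 0
Add(Function('x')(Function('b')(Function('W')(Function('C')(0), -4))), Mul(-1, Function('J')(161))) = Add(0, Mul(-1, -176)) = Add(0, 176) = 176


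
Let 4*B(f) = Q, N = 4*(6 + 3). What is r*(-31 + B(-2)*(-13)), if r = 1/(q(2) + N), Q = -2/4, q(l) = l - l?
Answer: -235/288 ≈ -0.81597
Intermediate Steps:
q(l) = 0
Q = -½ (Q = -2*¼ = -½ ≈ -0.50000)
N = 36 (N = 4*9 = 36)
B(f) = -⅛ (B(f) = (¼)*(-½) = -⅛)
r = 1/36 (r = 1/(0 + 36) = 1/36 ≈ 0.027778)
r*(-31 + B(-2)*(-13)) = (-31 - ⅛*(-13))/36 = (-31 + 13/8)/36 = (1/36)*(-235/8) = -235/288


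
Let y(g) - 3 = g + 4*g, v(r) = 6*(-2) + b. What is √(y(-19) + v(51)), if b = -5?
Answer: I*√109 ≈ 10.44*I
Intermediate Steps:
v(r) = -17 (v(r) = 6*(-2) - 5 = -12 - 5 = -17)
y(g) = 3 + 5*g (y(g) = 3 + (g + 4*g) = 3 + 5*g)
√(y(-19) + v(51)) = √((3 + 5*(-19)) - 17) = √((3 - 95) - 17) = √(-92 - 17) = √(-109) = I*√109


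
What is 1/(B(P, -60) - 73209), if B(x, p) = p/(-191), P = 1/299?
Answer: -191/13982859 ≈ -1.3660e-5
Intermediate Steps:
P = 1/299 ≈ 0.0033445
B(x, p) = -p/191 (B(x, p) = p*(-1/191) = -p/191)
1/(B(P, -60) - 73209) = 1/(-1/191*(-60) - 73209) = 1/(60/191 - 73209) = 1/(-13982859/191) = -191/13982859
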